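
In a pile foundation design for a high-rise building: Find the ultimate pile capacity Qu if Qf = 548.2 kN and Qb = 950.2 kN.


Result: 1498.4 kN

Derivation:
Using Qu = Qf + Qb
Qu = 548.2 + 950.2
Qu = 1498.4 kN


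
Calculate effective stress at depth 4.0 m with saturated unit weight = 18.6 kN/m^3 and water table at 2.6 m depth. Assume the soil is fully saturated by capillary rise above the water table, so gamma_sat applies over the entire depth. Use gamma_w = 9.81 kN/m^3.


Total stress = gamma_sat * depth
sigma = 18.6 * 4.0 = 74.4 kPa
Pore water pressure u = gamma_w * (depth - d_wt)
u = 9.81 * (4.0 - 2.6) = 13.734 kPa
Effective stress = sigma - u
sigma' = 74.4 - 13.734 = 60.67 kPa


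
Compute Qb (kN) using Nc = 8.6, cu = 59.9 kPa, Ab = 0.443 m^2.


Using Qb = Nc * cu * Ab
Qb = 8.6 * 59.9 * 0.443
Qb = 228.21 kN


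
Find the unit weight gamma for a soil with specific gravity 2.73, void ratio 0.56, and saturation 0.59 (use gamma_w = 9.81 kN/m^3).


Result: 19.245 kN/m^3

Derivation:
Using gamma = gamma_w * (Gs + S*e) / (1 + e)
Numerator: Gs + S*e = 2.73 + 0.59*0.56 = 3.0604
Denominator: 1 + e = 1 + 0.56 = 1.56
gamma = 9.81 * 3.0604 / 1.56
gamma = 19.245 kN/m^3


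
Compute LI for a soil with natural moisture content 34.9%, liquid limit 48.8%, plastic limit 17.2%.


First compute the plasticity index:
PI = LL - PL = 48.8 - 17.2 = 31.6
Then compute the liquidity index:
LI = (w - PL) / PI
LI = (34.9 - 17.2) / 31.6
LI = 0.56


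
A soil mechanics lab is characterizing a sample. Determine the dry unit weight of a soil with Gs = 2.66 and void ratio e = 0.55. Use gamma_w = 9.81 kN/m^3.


Using gamma_d = Gs * gamma_w / (1 + e)
gamma_d = 2.66 * 9.81 / (1 + 0.55)
gamma_d = 2.66 * 9.81 / 1.55
gamma_d = 16.835 kN/m^3


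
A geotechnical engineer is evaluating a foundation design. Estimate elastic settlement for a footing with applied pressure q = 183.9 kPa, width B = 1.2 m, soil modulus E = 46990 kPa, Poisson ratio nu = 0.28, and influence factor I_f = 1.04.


Using Se = q * B * (1 - nu^2) * I_f / E
1 - nu^2 = 1 - 0.28^2 = 0.9216
Se = 183.9 * 1.2 * 0.9216 * 1.04 / 46990
Se = 0.004501 m
Convert to mm: Se = 0.004501 * 1000 = 4.501 mm


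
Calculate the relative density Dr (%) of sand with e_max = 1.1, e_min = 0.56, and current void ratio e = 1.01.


Using Dr = (e_max - e) / (e_max - e_min) * 100
e_max - e = 1.1 - 1.01 = 0.09
e_max - e_min = 1.1 - 0.56 = 0.54
Dr = 0.09 / 0.54 * 100
Dr = 16.67 %


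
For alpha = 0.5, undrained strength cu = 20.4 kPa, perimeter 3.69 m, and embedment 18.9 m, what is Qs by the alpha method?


Using Qs = alpha * cu * perimeter * L
Qs = 0.5 * 20.4 * 3.69 * 18.9
Qs = 711.36 kN


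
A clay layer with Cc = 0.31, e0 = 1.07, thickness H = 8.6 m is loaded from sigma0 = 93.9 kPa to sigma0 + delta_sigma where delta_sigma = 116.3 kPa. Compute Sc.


Using Sc = Cc * H / (1 + e0) * log10((sigma0 + delta_sigma) / sigma0)
Stress ratio = (93.9 + 116.3) / 93.9 = 2.23855
log10(2.23855) = 0.349967
Cc * H / (1 + e0) = 0.31 * 8.6 / (1 + 1.07) = 1.28792
Sc = 1.28792 * 0.349967
Sc = 0.4507 m


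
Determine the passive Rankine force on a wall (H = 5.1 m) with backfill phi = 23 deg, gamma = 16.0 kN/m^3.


Compute passive earth pressure coefficient:
Kp = tan^2(45 + phi/2) = tan^2(56.5) = 2.282623
Compute passive force:
Pp = 0.5 * Kp * gamma * H^2
Pp = 0.5 * 2.282623 * 16.0 * 5.1^2
Pp = 474.97 kN/m


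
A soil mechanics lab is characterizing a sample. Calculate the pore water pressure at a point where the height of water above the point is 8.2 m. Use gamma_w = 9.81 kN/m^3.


Using u = gamma_w * h_w
u = 9.81 * 8.2
u = 80.44 kPa


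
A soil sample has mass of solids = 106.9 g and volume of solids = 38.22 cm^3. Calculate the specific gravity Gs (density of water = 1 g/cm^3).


Result: 2.797

Derivation:
Using Gs = m_s / (V_s * rho_w)
Since rho_w = 1 g/cm^3:
Gs = 106.9 / 38.22
Gs = 2.797


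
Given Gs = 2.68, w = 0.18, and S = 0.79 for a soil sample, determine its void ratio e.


Result: 0.6106

Derivation:
Using the relation e = Gs * w / S
e = 2.68 * 0.18 / 0.79
e = 0.6106


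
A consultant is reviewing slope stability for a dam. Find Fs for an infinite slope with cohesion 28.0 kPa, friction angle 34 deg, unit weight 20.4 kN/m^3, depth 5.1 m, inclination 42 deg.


Using Fs = c / (gamma*H*sin(beta)*cos(beta)) + tan(phi)/tan(beta)
Cohesion contribution = 28.0 / (20.4*5.1*sin(42)*cos(42))
Cohesion contribution = 0.541219
Friction contribution = tan(34)/tan(42) = 0.749118
Fs = 0.541219 + 0.749118
Fs = 1.29


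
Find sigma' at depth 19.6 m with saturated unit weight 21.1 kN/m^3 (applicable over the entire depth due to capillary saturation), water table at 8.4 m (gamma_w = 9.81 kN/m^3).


Result: 303.69 kPa

Derivation:
Total stress = gamma_sat * depth
sigma = 21.1 * 19.6 = 413.56 kPa
Pore water pressure u = gamma_w * (depth - d_wt)
u = 9.81 * (19.6 - 8.4) = 109.872 kPa
Effective stress = sigma - u
sigma' = 413.56 - 109.872 = 303.69 kPa


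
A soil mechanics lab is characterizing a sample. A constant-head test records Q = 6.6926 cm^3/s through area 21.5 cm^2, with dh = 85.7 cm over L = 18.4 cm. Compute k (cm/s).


Result: 0.066833 cm/s

Derivation:
Compute hydraulic gradient:
i = dh / L = 85.7 / 18.4 = 4.65761
Then apply Darcy's law:
k = Q / (A * i)
k = 6.6926 / (21.5 * 4.65761)
k = 6.6926 / 100.139
k = 0.066833 cm/s


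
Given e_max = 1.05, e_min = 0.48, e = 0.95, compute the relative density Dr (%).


Result: 17.54 %

Derivation:
Using Dr = (e_max - e) / (e_max - e_min) * 100
e_max - e = 1.05 - 0.95 = 0.1
e_max - e_min = 1.05 - 0.48 = 0.57
Dr = 0.1 / 0.57 * 100
Dr = 17.54 %


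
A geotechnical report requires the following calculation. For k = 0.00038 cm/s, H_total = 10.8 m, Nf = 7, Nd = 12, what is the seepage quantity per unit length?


Convert k to m/s for unit consistency with H:
k = 0.00038 cm/s = 0.00038 / 100 m/s = 3.8e-06 m/s
Using q = k * H * Nf / Nd
Nf / Nd = 7 / 12 = 0.5833
q = 3.8e-06 * 10.8 * 0.5833
q = 2.394e-05 m^3/s per m


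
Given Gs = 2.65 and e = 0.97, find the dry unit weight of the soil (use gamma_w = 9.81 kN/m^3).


Result: 13.196 kN/m^3

Derivation:
Using gamma_d = Gs * gamma_w / (1 + e)
gamma_d = 2.65 * 9.81 / (1 + 0.97)
gamma_d = 2.65 * 9.81 / 1.97
gamma_d = 13.196 kN/m^3


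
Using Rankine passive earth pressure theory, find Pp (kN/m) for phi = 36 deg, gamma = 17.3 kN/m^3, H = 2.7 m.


Compute passive earth pressure coefficient:
Kp = tan^2(45 + phi/2) = tan^2(63.0) = 3.85184
Compute passive force:
Pp = 0.5 * Kp * gamma * H^2
Pp = 0.5 * 3.85184 * 17.3 * 2.7^2
Pp = 242.89 kN/m


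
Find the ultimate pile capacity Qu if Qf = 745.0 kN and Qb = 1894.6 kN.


Using Qu = Qf + Qb
Qu = 745.0 + 1894.6
Qu = 2639.6 kN


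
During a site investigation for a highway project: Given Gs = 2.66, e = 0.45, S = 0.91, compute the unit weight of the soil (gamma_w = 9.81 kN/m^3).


Using gamma = gamma_w * (Gs + S*e) / (1 + e)
Numerator: Gs + S*e = 2.66 + 0.91*0.45 = 3.0695
Denominator: 1 + e = 1 + 0.45 = 1.45
gamma = 9.81 * 3.0695 / 1.45
gamma = 20.767 kN/m^3


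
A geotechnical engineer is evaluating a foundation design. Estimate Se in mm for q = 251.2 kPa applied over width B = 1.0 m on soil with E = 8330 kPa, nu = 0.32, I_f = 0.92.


Using Se = q * B * (1 - nu^2) * I_f / E
1 - nu^2 = 1 - 0.32^2 = 0.8976
Se = 251.2 * 1.0 * 0.8976 * 0.92 / 8330
Se = 0.024903 m
Convert to mm: Se = 0.024903 * 1000 = 24.903 mm


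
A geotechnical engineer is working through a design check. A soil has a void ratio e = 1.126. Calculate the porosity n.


Using the relation n = e / (1 + e)
n = 1.126 / (1 + 1.126)
n = 1.126 / 2.126
n = 0.5296


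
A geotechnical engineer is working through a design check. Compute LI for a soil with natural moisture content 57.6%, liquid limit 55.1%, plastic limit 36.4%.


First compute the plasticity index:
PI = LL - PL = 55.1 - 36.4 = 18.7
Then compute the liquidity index:
LI = (w - PL) / PI
LI = (57.6 - 36.4) / 18.7
LI = 1.134


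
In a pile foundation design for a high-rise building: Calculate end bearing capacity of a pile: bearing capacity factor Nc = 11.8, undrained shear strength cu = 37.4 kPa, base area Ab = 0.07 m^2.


Result: 30.89 kN

Derivation:
Using Qb = Nc * cu * Ab
Qb = 11.8 * 37.4 * 0.07
Qb = 30.89 kN


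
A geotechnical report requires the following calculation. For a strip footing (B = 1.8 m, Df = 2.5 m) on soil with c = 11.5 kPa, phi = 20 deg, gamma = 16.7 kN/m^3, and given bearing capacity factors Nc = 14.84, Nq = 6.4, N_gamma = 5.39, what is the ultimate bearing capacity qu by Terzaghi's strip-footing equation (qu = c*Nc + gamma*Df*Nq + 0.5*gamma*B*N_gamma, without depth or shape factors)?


Result: 518.87 kPa

Derivation:
Compute qu = c*Nc + gamma*Df*Nq + 0.5*gamma*B*N_gamma
Term 1: 11.5 * 14.84 = 170.66
Term 2: 16.7 * 2.5 * 6.4 = 267.2
Term 3: 0.5 * 16.7 * 1.8 * 5.39 = 81.0117
qu = 170.66 + 267.2 + 81.0117
qu = 518.87 kPa


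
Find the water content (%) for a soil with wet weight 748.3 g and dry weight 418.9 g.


Result: 78.63 %

Derivation:
Using w = (m_wet - m_dry) / m_dry * 100
m_wet - m_dry = 748.3 - 418.9 = 329.4 g
w = 329.4 / 418.9 * 100
w = 78.63 %


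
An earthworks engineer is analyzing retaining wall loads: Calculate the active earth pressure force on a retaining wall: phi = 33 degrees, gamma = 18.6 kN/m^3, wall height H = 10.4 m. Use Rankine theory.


Compute active earth pressure coefficient:
Ka = tan^2(45 - phi/2) = tan^2(28.5) = 0.294801
Compute active force:
Pa = 0.5 * Ka * gamma * H^2
Pa = 0.5 * 0.294801 * 18.6 * 10.4^2
Pa = 296.54 kN/m


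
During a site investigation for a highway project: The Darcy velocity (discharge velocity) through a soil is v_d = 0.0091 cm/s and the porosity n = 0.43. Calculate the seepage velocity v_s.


Using v_s = v_d / n
v_s = 0.0091 / 0.43
v_s = 0.02116 cm/s


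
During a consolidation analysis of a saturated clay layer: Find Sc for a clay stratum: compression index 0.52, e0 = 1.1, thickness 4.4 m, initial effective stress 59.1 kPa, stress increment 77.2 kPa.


Using Sc = Cc * H / (1 + e0) * log10((sigma0 + delta_sigma) / sigma0)
Stress ratio = (59.1 + 77.2) / 59.1 = 2.30626
log10(2.30626) = 0.362908
Cc * H / (1 + e0) = 0.52 * 4.4 / (1 + 1.1) = 1.08952
Sc = 1.08952 * 0.362908
Sc = 0.3954 m


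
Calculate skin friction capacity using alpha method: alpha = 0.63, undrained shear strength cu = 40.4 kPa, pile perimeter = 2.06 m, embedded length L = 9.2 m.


Result: 482.37 kN

Derivation:
Using Qs = alpha * cu * perimeter * L
Qs = 0.63 * 40.4 * 2.06 * 9.2
Qs = 482.37 kN


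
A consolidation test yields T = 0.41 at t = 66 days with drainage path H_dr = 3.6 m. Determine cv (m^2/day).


Result: 0.08051 m^2/day

Derivation:
Using cv = T * H_dr^2 / t
H_dr^2 = 3.6^2 = 12.96
cv = 0.41 * 12.96 / 66
cv = 0.08051 m^2/day


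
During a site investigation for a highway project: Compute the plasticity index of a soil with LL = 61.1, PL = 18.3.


Using PI = LL - PL
PI = 61.1 - 18.3
PI = 42.8


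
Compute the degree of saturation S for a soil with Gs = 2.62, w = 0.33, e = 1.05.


Using S = Gs * w / e
S = 2.62 * 0.33 / 1.05
S = 0.8234


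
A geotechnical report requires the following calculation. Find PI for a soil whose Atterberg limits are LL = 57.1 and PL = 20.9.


Result: 36.2

Derivation:
Using PI = LL - PL
PI = 57.1 - 20.9
PI = 36.2


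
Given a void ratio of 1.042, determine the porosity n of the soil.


Using the relation n = e / (1 + e)
n = 1.042 / (1 + 1.042)
n = 1.042 / 2.042
n = 0.5103


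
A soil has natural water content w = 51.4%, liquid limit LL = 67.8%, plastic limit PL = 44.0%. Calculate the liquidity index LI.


Result: 0.311

Derivation:
First compute the plasticity index:
PI = LL - PL = 67.8 - 44.0 = 23.8
Then compute the liquidity index:
LI = (w - PL) / PI
LI = (51.4 - 44.0) / 23.8
LI = 0.311


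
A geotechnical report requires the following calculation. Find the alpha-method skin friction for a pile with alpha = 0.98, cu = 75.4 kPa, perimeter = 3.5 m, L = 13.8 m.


Using Qs = alpha * cu * perimeter * L
Qs = 0.98 * 75.4 * 3.5 * 13.8
Qs = 3568.98 kN


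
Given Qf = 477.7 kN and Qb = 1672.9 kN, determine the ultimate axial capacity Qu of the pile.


Using Qu = Qf + Qb
Qu = 477.7 + 1672.9
Qu = 2150.6 kN


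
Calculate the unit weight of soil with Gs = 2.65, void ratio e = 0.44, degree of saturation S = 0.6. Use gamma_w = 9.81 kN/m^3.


Using gamma = gamma_w * (Gs + S*e) / (1 + e)
Numerator: Gs + S*e = 2.65 + 0.6*0.44 = 2.914
Denominator: 1 + e = 1 + 0.44 = 1.44
gamma = 9.81 * 2.914 / 1.44
gamma = 19.852 kN/m^3


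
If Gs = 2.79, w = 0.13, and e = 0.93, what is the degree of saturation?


Result: 0.39

Derivation:
Using S = Gs * w / e
S = 2.79 * 0.13 / 0.93
S = 0.39


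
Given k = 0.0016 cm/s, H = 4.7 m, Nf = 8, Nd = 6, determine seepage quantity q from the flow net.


Convert k to m/s for unit consistency with H:
k = 0.0016 cm/s = 0.0016 / 100 m/s = 1.6e-05 m/s
Using q = k * H * Nf / Nd
Nf / Nd = 8 / 6 = 1.3333
q = 1.6e-05 * 4.7 * 1.3333
q = 0.0001003 m^3/s per m


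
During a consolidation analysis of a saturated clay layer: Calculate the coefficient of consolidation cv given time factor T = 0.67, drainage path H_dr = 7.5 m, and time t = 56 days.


Result: 0.67299 m^2/day

Derivation:
Using cv = T * H_dr^2 / t
H_dr^2 = 7.5^2 = 56.25
cv = 0.67 * 56.25 / 56
cv = 0.67299 m^2/day


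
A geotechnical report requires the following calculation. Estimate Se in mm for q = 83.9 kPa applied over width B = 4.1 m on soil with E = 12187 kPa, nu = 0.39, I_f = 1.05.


Result: 25.129 mm

Derivation:
Using Se = q * B * (1 - nu^2) * I_f / E
1 - nu^2 = 1 - 0.39^2 = 0.8479
Se = 83.9 * 4.1 * 0.8479 * 1.05 / 12187
Se = 0.025129 m
Convert to mm: Se = 0.025129 * 1000 = 25.129 mm


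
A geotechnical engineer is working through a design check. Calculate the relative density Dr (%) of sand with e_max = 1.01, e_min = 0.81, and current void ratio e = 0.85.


Using Dr = (e_max - e) / (e_max - e_min) * 100
e_max - e = 1.01 - 0.85 = 0.16
e_max - e_min = 1.01 - 0.81 = 0.2
Dr = 0.16 / 0.2 * 100
Dr = 80.0 %


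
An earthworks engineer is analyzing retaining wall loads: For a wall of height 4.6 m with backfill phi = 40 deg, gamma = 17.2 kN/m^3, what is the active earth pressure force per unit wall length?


Compute active earth pressure coefficient:
Ka = tan^2(45 - phi/2) = tan^2(25.0) = 0.217443
Compute active force:
Pa = 0.5 * Ka * gamma * H^2
Pa = 0.5 * 0.217443 * 17.2 * 4.6^2
Pa = 39.57 kN/m


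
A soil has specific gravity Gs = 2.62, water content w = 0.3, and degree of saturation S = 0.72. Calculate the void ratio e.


Using the relation e = Gs * w / S
e = 2.62 * 0.3 / 0.72
e = 1.0917


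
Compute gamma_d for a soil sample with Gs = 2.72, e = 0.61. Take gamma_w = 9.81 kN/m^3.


Using gamma_d = Gs * gamma_w / (1 + e)
gamma_d = 2.72 * 9.81 / (1 + 0.61)
gamma_d = 2.72 * 9.81 / 1.61
gamma_d = 16.573 kN/m^3


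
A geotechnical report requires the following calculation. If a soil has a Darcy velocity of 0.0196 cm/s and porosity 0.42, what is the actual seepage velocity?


Result: 0.04667 cm/s

Derivation:
Using v_s = v_d / n
v_s = 0.0196 / 0.42
v_s = 0.04667 cm/s


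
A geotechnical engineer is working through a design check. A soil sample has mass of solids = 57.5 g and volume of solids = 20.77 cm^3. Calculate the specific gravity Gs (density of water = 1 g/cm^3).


Using Gs = m_s / (V_s * rho_w)
Since rho_w = 1 g/cm^3:
Gs = 57.5 / 20.77
Gs = 2.768


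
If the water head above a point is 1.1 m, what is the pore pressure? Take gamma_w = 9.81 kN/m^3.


Using u = gamma_w * h_w
u = 9.81 * 1.1
u = 10.79 kPa


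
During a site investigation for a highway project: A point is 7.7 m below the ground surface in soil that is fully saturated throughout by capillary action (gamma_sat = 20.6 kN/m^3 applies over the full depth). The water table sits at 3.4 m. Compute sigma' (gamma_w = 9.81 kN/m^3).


Total stress = gamma_sat * depth
sigma = 20.6 * 7.7 = 158.62 kPa
Pore water pressure u = gamma_w * (depth - d_wt)
u = 9.81 * (7.7 - 3.4) = 42.183 kPa
Effective stress = sigma - u
sigma' = 158.62 - 42.183 = 116.44 kPa


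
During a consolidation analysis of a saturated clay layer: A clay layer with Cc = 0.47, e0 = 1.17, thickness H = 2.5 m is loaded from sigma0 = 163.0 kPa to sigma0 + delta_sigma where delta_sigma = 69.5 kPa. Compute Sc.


Result: 0.0835 m

Derivation:
Using Sc = Cc * H / (1 + e0) * log10((sigma0 + delta_sigma) / sigma0)
Stress ratio = (163.0 + 69.5) / 163.0 = 1.42638
log10(1.42638) = 0.154235
Cc * H / (1 + e0) = 0.47 * 2.5 / (1 + 1.17) = 0.541475
Sc = 0.541475 * 0.154235
Sc = 0.0835 m


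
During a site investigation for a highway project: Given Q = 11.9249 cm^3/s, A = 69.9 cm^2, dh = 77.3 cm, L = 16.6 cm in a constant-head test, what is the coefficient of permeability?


Compute hydraulic gradient:
i = dh / L = 77.3 / 16.6 = 4.65663
Then apply Darcy's law:
k = Q / (A * i)
k = 11.9249 / (69.9 * 4.65663)
k = 11.9249 / 325.498
k = 0.036636 cm/s


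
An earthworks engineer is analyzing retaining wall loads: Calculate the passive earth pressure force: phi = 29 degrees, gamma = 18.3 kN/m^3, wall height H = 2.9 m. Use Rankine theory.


Compute passive earth pressure coefficient:
Kp = tan^2(45 + phi/2) = tan^2(59.5) = 2.88206
Compute passive force:
Pp = 0.5 * Kp * gamma * H^2
Pp = 0.5 * 2.88206 * 18.3 * 2.9^2
Pp = 221.78 kN/m


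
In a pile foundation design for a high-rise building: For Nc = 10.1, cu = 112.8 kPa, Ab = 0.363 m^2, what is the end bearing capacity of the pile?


Using Qb = Nc * cu * Ab
Qb = 10.1 * 112.8 * 0.363
Qb = 413.56 kN


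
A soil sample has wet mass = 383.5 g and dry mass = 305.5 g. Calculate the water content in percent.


Using w = (m_wet - m_dry) / m_dry * 100
m_wet - m_dry = 383.5 - 305.5 = 78.0 g
w = 78.0 / 305.5 * 100
w = 25.53 %


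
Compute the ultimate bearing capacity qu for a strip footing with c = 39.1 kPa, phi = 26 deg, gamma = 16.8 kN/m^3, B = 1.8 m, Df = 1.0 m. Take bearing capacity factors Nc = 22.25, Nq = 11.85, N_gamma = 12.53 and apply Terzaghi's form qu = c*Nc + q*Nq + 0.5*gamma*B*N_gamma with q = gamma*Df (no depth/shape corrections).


Compute qu = c*Nc + gamma*Df*Nq + 0.5*gamma*B*N_gamma
Term 1: 39.1 * 22.25 = 869.975
Term 2: 16.8 * 1.0 * 11.85 = 199.08
Term 3: 0.5 * 16.8 * 1.8 * 12.53 = 189.4536
qu = 869.975 + 199.08 + 189.4536
qu = 1258.51 kPa


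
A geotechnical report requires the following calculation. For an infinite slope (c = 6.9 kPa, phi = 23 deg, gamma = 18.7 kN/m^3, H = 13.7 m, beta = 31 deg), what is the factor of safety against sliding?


Result: 0.767

Derivation:
Using Fs = c / (gamma*H*sin(beta)*cos(beta)) + tan(phi)/tan(beta)
Cohesion contribution = 6.9 / (18.7*13.7*sin(31)*cos(31))
Cohesion contribution = 0.0610073
Friction contribution = tan(23)/tan(31) = 0.706445
Fs = 0.0610073 + 0.706445
Fs = 0.767


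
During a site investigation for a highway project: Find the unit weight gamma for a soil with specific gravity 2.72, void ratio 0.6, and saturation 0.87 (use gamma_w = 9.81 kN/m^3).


Result: 19.878 kN/m^3

Derivation:
Using gamma = gamma_w * (Gs + S*e) / (1 + e)
Numerator: Gs + S*e = 2.72 + 0.87*0.6 = 3.242
Denominator: 1 + e = 1 + 0.6 = 1.6
gamma = 9.81 * 3.242 / 1.6
gamma = 19.878 kN/m^3


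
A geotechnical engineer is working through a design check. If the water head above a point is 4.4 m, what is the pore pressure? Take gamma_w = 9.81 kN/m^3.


Using u = gamma_w * h_w
u = 9.81 * 4.4
u = 43.16 kPa


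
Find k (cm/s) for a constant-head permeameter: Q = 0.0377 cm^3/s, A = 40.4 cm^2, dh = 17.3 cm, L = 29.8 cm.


Compute hydraulic gradient:
i = dh / L = 17.3 / 29.8 = 0.580537
Then apply Darcy's law:
k = Q / (A * i)
k = 0.0377 / (40.4 * 0.580537)
k = 0.0377 / 23.4537
k = 0.001607 cm/s


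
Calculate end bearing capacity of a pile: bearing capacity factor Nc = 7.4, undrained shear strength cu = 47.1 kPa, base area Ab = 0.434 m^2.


Using Qb = Nc * cu * Ab
Qb = 7.4 * 47.1 * 0.434
Qb = 151.27 kN


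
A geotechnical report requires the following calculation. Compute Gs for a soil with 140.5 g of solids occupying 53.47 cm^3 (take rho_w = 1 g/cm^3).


Using Gs = m_s / (V_s * rho_w)
Since rho_w = 1 g/cm^3:
Gs = 140.5 / 53.47
Gs = 2.628


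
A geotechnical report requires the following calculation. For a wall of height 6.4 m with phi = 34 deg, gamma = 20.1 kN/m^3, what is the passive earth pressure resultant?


Result: 1456.05 kN/m

Derivation:
Compute passive earth pressure coefficient:
Kp = tan^2(45 + phi/2) = tan^2(62.0) = 3.537132
Compute passive force:
Pp = 0.5 * Kp * gamma * H^2
Pp = 0.5 * 3.537132 * 20.1 * 6.4^2
Pp = 1456.05 kN/m


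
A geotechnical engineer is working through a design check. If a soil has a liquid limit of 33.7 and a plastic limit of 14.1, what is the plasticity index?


Result: 19.6

Derivation:
Using PI = LL - PL
PI = 33.7 - 14.1
PI = 19.6


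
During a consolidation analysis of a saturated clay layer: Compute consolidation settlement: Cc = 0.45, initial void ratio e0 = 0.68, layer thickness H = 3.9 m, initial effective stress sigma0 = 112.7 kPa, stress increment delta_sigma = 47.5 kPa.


Using Sc = Cc * H / (1 + e0) * log10((sigma0 + delta_sigma) / sigma0)
Stress ratio = (112.7 + 47.5) / 112.7 = 1.42147
log10(1.42147) = 0.152739
Cc * H / (1 + e0) = 0.45 * 3.9 / (1 + 0.68) = 1.04464
Sc = 1.04464 * 0.152739
Sc = 0.1596 m


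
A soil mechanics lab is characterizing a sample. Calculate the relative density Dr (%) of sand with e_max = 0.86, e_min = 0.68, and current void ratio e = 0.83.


Result: 16.67 %

Derivation:
Using Dr = (e_max - e) / (e_max - e_min) * 100
e_max - e = 0.86 - 0.83 = 0.03
e_max - e_min = 0.86 - 0.68 = 0.18
Dr = 0.03 / 0.18 * 100
Dr = 16.67 %


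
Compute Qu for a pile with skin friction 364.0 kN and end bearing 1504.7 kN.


Using Qu = Qf + Qb
Qu = 364.0 + 1504.7
Qu = 1868.7 kN


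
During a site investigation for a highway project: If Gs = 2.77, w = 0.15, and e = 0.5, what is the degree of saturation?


Using S = Gs * w / e
S = 2.77 * 0.15 / 0.5
S = 0.831


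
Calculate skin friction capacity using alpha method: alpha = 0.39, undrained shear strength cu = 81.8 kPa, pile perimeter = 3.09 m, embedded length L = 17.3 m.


Result: 1705.39 kN

Derivation:
Using Qs = alpha * cu * perimeter * L
Qs = 0.39 * 81.8 * 3.09 * 17.3
Qs = 1705.39 kN


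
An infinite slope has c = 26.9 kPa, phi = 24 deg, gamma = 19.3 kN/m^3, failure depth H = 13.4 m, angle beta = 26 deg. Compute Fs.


Using Fs = c / (gamma*H*sin(beta)*cos(beta)) + tan(phi)/tan(beta)
Cohesion contribution = 26.9 / (19.3*13.4*sin(26)*cos(26))
Cohesion contribution = 0.26399
Friction contribution = tan(24)/tan(26) = 0.912854
Fs = 0.26399 + 0.912854
Fs = 1.177


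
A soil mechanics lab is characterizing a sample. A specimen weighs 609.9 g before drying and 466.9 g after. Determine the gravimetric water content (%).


Result: 30.63 %

Derivation:
Using w = (m_wet - m_dry) / m_dry * 100
m_wet - m_dry = 609.9 - 466.9 = 143.0 g
w = 143.0 / 466.9 * 100
w = 30.63 %


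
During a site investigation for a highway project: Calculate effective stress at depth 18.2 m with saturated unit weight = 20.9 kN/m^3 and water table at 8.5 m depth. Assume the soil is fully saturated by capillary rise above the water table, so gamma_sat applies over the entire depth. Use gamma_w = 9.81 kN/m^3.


Total stress = gamma_sat * depth
sigma = 20.9 * 18.2 = 380.38 kPa
Pore water pressure u = gamma_w * (depth - d_wt)
u = 9.81 * (18.2 - 8.5) = 95.157 kPa
Effective stress = sigma - u
sigma' = 380.38 - 95.157 = 285.22 kPa


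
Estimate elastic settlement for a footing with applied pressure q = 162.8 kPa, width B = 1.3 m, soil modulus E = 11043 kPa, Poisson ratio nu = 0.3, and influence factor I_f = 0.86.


Result: 14.999 mm

Derivation:
Using Se = q * B * (1 - nu^2) * I_f / E
1 - nu^2 = 1 - 0.3^2 = 0.91
Se = 162.8 * 1.3 * 0.91 * 0.86 / 11043
Se = 0.014999 m
Convert to mm: Se = 0.014999 * 1000 = 14.999 mm


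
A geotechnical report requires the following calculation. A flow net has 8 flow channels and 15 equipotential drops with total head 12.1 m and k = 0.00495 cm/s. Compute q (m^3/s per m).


Convert k to m/s for unit consistency with H:
k = 0.00495 cm/s = 0.00495 / 100 m/s = 4.95e-05 m/s
Using q = k * H * Nf / Nd
Nf / Nd = 8 / 15 = 0.5333
q = 4.95e-05 * 12.1 * 0.5333
q = 0.0003194 m^3/s per m


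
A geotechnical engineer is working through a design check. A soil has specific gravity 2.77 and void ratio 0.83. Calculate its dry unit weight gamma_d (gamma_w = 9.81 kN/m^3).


Using gamma_d = Gs * gamma_w / (1 + e)
gamma_d = 2.77 * 9.81 / (1 + 0.83)
gamma_d = 2.77 * 9.81 / 1.83
gamma_d = 14.849 kN/m^3


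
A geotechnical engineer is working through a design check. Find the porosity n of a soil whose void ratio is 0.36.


Result: 0.2647

Derivation:
Using the relation n = e / (1 + e)
n = 0.36 / (1 + 0.36)
n = 0.36 / 1.36
n = 0.2647


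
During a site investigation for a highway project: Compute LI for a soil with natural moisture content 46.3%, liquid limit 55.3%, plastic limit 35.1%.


First compute the plasticity index:
PI = LL - PL = 55.3 - 35.1 = 20.2
Then compute the liquidity index:
LI = (w - PL) / PI
LI = (46.3 - 35.1) / 20.2
LI = 0.554


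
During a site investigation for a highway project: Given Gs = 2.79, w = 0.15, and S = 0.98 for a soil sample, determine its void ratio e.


Result: 0.427

Derivation:
Using the relation e = Gs * w / S
e = 2.79 * 0.15 / 0.98
e = 0.427


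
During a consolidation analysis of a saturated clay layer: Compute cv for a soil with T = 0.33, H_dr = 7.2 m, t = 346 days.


Using cv = T * H_dr^2 / t
H_dr^2 = 7.2^2 = 51.84
cv = 0.33 * 51.84 / 346
cv = 0.04944 m^2/day


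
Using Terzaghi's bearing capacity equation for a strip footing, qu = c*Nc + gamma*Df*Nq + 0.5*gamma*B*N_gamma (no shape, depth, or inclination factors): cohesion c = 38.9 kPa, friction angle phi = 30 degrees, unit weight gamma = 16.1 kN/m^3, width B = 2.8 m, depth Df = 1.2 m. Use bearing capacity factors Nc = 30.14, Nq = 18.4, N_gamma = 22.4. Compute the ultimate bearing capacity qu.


Compute qu = c*Nc + gamma*Df*Nq + 0.5*gamma*B*N_gamma
Term 1: 38.9 * 30.14 = 1172.446
Term 2: 16.1 * 1.2 * 18.4 = 355.488
Term 3: 0.5 * 16.1 * 2.8 * 22.4 = 504.896
qu = 1172.446 + 355.488 + 504.896
qu = 2032.83 kPa


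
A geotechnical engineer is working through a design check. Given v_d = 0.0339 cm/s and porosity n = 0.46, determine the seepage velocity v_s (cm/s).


Using v_s = v_d / n
v_s = 0.0339 / 0.46
v_s = 0.0737 cm/s


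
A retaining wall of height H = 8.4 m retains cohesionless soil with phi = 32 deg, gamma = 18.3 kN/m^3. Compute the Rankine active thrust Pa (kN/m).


Compute active earth pressure coefficient:
Ka = tan^2(45 - phi/2) = tan^2(29.0) = 0.307259
Compute active force:
Pa = 0.5 * Ka * gamma * H^2
Pa = 0.5 * 0.307259 * 18.3 * 8.4^2
Pa = 198.37 kN/m


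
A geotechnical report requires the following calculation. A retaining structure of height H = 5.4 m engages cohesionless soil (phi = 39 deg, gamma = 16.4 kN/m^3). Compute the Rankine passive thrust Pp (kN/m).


Compute passive earth pressure coefficient:
Kp = tan^2(45 + phi/2) = tan^2(64.5) = 4.395495
Compute passive force:
Pp = 0.5 * Kp * gamma * H^2
Pp = 0.5 * 4.395495 * 16.4 * 5.4^2
Pp = 1051.02 kN/m


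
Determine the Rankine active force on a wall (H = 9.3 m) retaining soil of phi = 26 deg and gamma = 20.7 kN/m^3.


Compute active earth pressure coefficient:
Ka = tan^2(45 - phi/2) = tan^2(32.0) = 0.390462
Compute active force:
Pa = 0.5 * Ka * gamma * H^2
Pa = 0.5 * 0.390462 * 20.7 * 9.3^2
Pa = 349.53 kN/m


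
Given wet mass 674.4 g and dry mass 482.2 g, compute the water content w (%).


Using w = (m_wet - m_dry) / m_dry * 100
m_wet - m_dry = 674.4 - 482.2 = 192.2 g
w = 192.2 / 482.2 * 100
w = 39.86 %


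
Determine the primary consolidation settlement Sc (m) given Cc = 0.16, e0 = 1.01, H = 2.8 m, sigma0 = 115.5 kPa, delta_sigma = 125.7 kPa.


Using Sc = Cc * H / (1 + e0) * log10((sigma0 + delta_sigma) / sigma0)
Stress ratio = (115.5 + 125.7) / 115.5 = 2.08831
log10(2.08831) = 0.319795
Cc * H / (1 + e0) = 0.16 * 2.8 / (1 + 1.01) = 0.222886
Sc = 0.222886 * 0.319795
Sc = 0.0713 m


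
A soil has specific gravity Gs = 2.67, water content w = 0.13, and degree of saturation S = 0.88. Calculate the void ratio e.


Result: 0.3944

Derivation:
Using the relation e = Gs * w / S
e = 2.67 * 0.13 / 0.88
e = 0.3944


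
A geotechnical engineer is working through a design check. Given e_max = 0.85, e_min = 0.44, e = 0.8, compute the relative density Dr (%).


Result: 12.2 %

Derivation:
Using Dr = (e_max - e) / (e_max - e_min) * 100
e_max - e = 0.85 - 0.8 = 0.05
e_max - e_min = 0.85 - 0.44 = 0.41
Dr = 0.05 / 0.41 * 100
Dr = 12.2 %


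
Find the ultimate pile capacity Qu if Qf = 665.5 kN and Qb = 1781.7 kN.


Result: 2447.2 kN

Derivation:
Using Qu = Qf + Qb
Qu = 665.5 + 1781.7
Qu = 2447.2 kN


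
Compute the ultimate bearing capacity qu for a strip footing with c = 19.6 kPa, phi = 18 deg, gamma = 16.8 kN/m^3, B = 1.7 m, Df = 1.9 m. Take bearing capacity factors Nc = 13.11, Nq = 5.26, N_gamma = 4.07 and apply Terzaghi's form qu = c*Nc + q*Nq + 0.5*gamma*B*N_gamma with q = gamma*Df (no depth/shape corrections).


Result: 482.97 kPa

Derivation:
Compute qu = c*Nc + gamma*Df*Nq + 0.5*gamma*B*N_gamma
Term 1: 19.6 * 13.11 = 256.956
Term 2: 16.8 * 1.9 * 5.26 = 167.8992
Term 3: 0.5 * 16.8 * 1.7 * 4.07 = 58.1196
qu = 256.956 + 167.8992 + 58.1196
qu = 482.97 kPa


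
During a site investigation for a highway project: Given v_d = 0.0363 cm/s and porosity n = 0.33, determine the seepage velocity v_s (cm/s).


Using v_s = v_d / n
v_s = 0.0363 / 0.33
v_s = 0.11 cm/s


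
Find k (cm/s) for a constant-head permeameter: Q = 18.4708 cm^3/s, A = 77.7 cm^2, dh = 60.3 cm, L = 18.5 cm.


Result: 0.072932 cm/s

Derivation:
Compute hydraulic gradient:
i = dh / L = 60.3 / 18.5 = 3.25946
Then apply Darcy's law:
k = Q / (A * i)
k = 18.4708 / (77.7 * 3.25946)
k = 18.4708 / 253.26
k = 0.072932 cm/s


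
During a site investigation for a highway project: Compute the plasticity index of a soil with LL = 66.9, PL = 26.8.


Using PI = LL - PL
PI = 66.9 - 26.8
PI = 40.1


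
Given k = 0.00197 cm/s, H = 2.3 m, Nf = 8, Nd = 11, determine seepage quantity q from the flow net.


Result: 3.295e-05 m^3/s per m

Derivation:
Convert k to m/s for unit consistency with H:
k = 0.00197 cm/s = 0.00197 / 100 m/s = 1.97e-05 m/s
Using q = k * H * Nf / Nd
Nf / Nd = 8 / 11 = 0.7273
q = 1.97e-05 * 2.3 * 0.7273
q = 3.295e-05 m^3/s per m


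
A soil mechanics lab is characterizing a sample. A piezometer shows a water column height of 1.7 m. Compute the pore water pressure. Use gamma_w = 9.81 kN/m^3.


Result: 16.68 kPa

Derivation:
Using u = gamma_w * h_w
u = 9.81 * 1.7
u = 16.68 kPa


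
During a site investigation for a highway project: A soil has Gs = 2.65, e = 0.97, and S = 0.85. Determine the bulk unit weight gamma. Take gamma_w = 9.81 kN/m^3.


Using gamma = gamma_w * (Gs + S*e) / (1 + e)
Numerator: Gs + S*e = 2.65 + 0.85*0.97 = 3.4745
Denominator: 1 + e = 1 + 0.97 = 1.97
gamma = 9.81 * 3.4745 / 1.97
gamma = 17.302 kN/m^3


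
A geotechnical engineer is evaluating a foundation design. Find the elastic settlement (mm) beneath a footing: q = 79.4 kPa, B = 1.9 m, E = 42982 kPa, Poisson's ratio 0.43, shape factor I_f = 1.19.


Using Se = q * B * (1 - nu^2) * I_f / E
1 - nu^2 = 1 - 0.43^2 = 0.8151
Se = 79.4 * 1.9 * 0.8151 * 1.19 / 42982
Se = 0.003404 m
Convert to mm: Se = 0.003404 * 1000 = 3.404 mm


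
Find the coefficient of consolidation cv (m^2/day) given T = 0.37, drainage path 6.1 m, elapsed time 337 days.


Using cv = T * H_dr^2 / t
H_dr^2 = 6.1^2 = 37.21
cv = 0.37 * 37.21 / 337
cv = 0.04085 m^2/day


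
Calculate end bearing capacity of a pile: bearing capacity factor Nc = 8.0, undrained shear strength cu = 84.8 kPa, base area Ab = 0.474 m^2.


Result: 321.56 kN

Derivation:
Using Qb = Nc * cu * Ab
Qb = 8.0 * 84.8 * 0.474
Qb = 321.56 kN


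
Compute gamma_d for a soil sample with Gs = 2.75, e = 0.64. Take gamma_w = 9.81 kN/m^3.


Using gamma_d = Gs * gamma_w / (1 + e)
gamma_d = 2.75 * 9.81 / (1 + 0.64)
gamma_d = 2.75 * 9.81 / 1.64
gamma_d = 16.45 kN/m^3


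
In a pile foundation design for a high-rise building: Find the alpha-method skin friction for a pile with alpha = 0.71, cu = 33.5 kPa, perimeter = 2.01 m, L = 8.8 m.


Using Qs = alpha * cu * perimeter * L
Qs = 0.71 * 33.5 * 2.01 * 8.8
Qs = 420.71 kN


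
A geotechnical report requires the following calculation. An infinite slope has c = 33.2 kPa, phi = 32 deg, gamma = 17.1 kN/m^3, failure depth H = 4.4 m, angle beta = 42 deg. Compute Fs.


Using Fs = c / (gamma*H*sin(beta)*cos(beta)) + tan(phi)/tan(beta)
Cohesion contribution = 33.2 / (17.1*4.4*sin(42)*cos(42))
Cohesion contribution = 0.88737
Friction contribution = tan(32)/tan(42) = 0.693988
Fs = 0.88737 + 0.693988
Fs = 1.581


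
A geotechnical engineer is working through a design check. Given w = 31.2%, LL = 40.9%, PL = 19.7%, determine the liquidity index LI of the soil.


First compute the plasticity index:
PI = LL - PL = 40.9 - 19.7 = 21.2
Then compute the liquidity index:
LI = (w - PL) / PI
LI = (31.2 - 19.7) / 21.2
LI = 0.542


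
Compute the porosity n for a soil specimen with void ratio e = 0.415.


Using the relation n = e / (1 + e)
n = 0.415 / (1 + 0.415)
n = 0.415 / 1.415
n = 0.2933


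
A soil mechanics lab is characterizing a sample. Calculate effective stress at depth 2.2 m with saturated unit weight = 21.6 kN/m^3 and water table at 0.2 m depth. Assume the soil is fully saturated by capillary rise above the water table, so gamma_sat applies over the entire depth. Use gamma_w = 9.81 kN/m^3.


Result: 27.9 kPa

Derivation:
Total stress = gamma_sat * depth
sigma = 21.6 * 2.2 = 47.52 kPa
Pore water pressure u = gamma_w * (depth - d_wt)
u = 9.81 * (2.2 - 0.2) = 19.62 kPa
Effective stress = sigma - u
sigma' = 47.52 - 19.62 = 27.9 kPa


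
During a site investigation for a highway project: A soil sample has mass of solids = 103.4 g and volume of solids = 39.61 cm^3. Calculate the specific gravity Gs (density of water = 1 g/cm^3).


Using Gs = m_s / (V_s * rho_w)
Since rho_w = 1 g/cm^3:
Gs = 103.4 / 39.61
Gs = 2.61


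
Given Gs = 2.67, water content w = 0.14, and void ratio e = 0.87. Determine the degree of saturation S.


Result: 0.4297

Derivation:
Using S = Gs * w / e
S = 2.67 * 0.14 / 0.87
S = 0.4297


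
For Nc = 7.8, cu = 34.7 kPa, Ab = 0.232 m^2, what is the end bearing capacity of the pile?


Using Qb = Nc * cu * Ab
Qb = 7.8 * 34.7 * 0.232
Qb = 62.79 kN


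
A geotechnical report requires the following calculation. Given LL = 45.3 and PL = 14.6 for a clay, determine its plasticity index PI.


Using PI = LL - PL
PI = 45.3 - 14.6
PI = 30.7


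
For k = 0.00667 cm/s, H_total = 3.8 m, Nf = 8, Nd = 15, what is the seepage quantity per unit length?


Result: 0.0001352 m^3/s per m

Derivation:
Convert k to m/s for unit consistency with H:
k = 0.00667 cm/s = 0.00667 / 100 m/s = 6.67e-05 m/s
Using q = k * H * Nf / Nd
Nf / Nd = 8 / 15 = 0.5333
q = 6.67e-05 * 3.8 * 0.5333
q = 0.0001352 m^3/s per m


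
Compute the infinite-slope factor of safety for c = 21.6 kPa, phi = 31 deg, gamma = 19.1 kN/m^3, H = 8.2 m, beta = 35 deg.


Using Fs = c / (gamma*H*sin(beta)*cos(beta)) + tan(phi)/tan(beta)
Cohesion contribution = 21.6 / (19.1*8.2*sin(35)*cos(35))
Cohesion contribution = 0.293529
Friction contribution = tan(31)/tan(35) = 0.858118
Fs = 0.293529 + 0.858118
Fs = 1.152


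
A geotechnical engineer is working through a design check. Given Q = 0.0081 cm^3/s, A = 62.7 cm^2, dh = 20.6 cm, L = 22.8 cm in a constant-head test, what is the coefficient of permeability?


Compute hydraulic gradient:
i = dh / L = 20.6 / 22.8 = 0.903509
Then apply Darcy's law:
k = Q / (A * i)
k = 0.0081 / (62.7 * 0.903509)
k = 0.0081 / 56.65
k = 0.000143 cm/s


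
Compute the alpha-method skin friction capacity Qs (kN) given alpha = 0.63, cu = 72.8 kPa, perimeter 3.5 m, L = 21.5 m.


Using Qs = alpha * cu * perimeter * L
Qs = 0.63 * 72.8 * 3.5 * 21.5
Qs = 3451.27 kN


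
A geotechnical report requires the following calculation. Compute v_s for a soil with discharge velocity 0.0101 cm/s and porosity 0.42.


Result: 0.02405 cm/s

Derivation:
Using v_s = v_d / n
v_s = 0.0101 / 0.42
v_s = 0.02405 cm/s


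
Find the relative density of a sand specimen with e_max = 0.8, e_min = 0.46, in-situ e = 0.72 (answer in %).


Using Dr = (e_max - e) / (e_max - e_min) * 100
e_max - e = 0.8 - 0.72 = 0.08
e_max - e_min = 0.8 - 0.46 = 0.34
Dr = 0.08 / 0.34 * 100
Dr = 23.53 %


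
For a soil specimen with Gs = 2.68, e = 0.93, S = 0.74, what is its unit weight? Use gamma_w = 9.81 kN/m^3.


Using gamma = gamma_w * (Gs + S*e) / (1 + e)
Numerator: Gs + S*e = 2.68 + 0.74*0.93 = 3.3682
Denominator: 1 + e = 1 + 0.93 = 1.93
gamma = 9.81 * 3.3682 / 1.93
gamma = 17.12 kN/m^3


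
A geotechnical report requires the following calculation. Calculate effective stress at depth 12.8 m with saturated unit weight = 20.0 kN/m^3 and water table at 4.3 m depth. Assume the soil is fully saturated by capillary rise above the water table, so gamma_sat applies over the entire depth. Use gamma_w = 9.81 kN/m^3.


Result: 172.62 kPa

Derivation:
Total stress = gamma_sat * depth
sigma = 20.0 * 12.8 = 256.0 kPa
Pore water pressure u = gamma_w * (depth - d_wt)
u = 9.81 * (12.8 - 4.3) = 83.385 kPa
Effective stress = sigma - u
sigma' = 256.0 - 83.385 = 172.62 kPa


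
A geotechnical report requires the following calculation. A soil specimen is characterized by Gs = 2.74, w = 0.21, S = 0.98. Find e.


Result: 0.5871

Derivation:
Using the relation e = Gs * w / S
e = 2.74 * 0.21 / 0.98
e = 0.5871


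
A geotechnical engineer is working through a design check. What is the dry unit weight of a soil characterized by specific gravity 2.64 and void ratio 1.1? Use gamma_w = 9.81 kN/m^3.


Result: 12.333 kN/m^3

Derivation:
Using gamma_d = Gs * gamma_w / (1 + e)
gamma_d = 2.64 * 9.81 / (1 + 1.1)
gamma_d = 2.64 * 9.81 / 2.1
gamma_d = 12.333 kN/m^3


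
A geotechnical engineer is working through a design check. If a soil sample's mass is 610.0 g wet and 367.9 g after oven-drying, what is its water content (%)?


Result: 65.81 %

Derivation:
Using w = (m_wet - m_dry) / m_dry * 100
m_wet - m_dry = 610.0 - 367.9 = 242.1 g
w = 242.1 / 367.9 * 100
w = 65.81 %


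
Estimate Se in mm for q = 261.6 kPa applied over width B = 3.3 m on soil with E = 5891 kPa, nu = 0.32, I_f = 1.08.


Result: 142.059 mm

Derivation:
Using Se = q * B * (1 - nu^2) * I_f / E
1 - nu^2 = 1 - 0.32^2 = 0.8976
Se = 261.6 * 3.3 * 0.8976 * 1.08 / 5891
Se = 0.142059 m
Convert to mm: Se = 0.142059 * 1000 = 142.059 mm


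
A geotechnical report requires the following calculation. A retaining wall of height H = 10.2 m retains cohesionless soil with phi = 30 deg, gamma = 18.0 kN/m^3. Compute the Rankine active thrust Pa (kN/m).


Result: 312.12 kN/m

Derivation:
Compute active earth pressure coefficient:
Ka = tan^2(45 - phi/2) = tan^2(30.0) = 0.333333
Compute active force:
Pa = 0.5 * Ka * gamma * H^2
Pa = 0.5 * 0.333333 * 18.0 * 10.2^2
Pa = 312.12 kN/m


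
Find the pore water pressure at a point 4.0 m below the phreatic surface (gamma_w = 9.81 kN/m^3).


Using u = gamma_w * h_w
u = 9.81 * 4.0
u = 39.24 kPa


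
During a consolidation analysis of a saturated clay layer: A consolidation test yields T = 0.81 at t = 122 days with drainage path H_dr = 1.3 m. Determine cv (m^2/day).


Result: 0.01122 m^2/day

Derivation:
Using cv = T * H_dr^2 / t
H_dr^2 = 1.3^2 = 1.69
cv = 0.81 * 1.69 / 122
cv = 0.01122 m^2/day


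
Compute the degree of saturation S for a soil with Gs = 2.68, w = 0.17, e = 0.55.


Using S = Gs * w / e
S = 2.68 * 0.17 / 0.55
S = 0.8284
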